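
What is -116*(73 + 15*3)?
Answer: -13688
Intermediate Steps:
-116*(73 + 15*3) = -116*(73 + 45) = -116*118 = -13688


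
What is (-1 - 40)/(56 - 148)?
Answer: 41/92 ≈ 0.44565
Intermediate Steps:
(-1 - 40)/(56 - 148) = -41/(-92) = -41*(-1/92) = 41/92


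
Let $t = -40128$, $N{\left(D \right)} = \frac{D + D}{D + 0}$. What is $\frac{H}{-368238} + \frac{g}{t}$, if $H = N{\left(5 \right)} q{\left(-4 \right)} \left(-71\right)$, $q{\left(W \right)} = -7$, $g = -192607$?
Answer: $\frac{11814221539}{2462775744} \approx 4.7971$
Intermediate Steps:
$N{\left(D \right)} = 2$ ($N{\left(D \right)} = \frac{2 D}{D} = 2$)
$H = 994$ ($H = 2 \left(-7\right) \left(-71\right) = \left(-14\right) \left(-71\right) = 994$)
$\frac{H}{-368238} + \frac{g}{t} = \frac{994}{-368238} - \frac{192607}{-40128} = 994 \left(- \frac{1}{368238}\right) - - \frac{192607}{40128} = - \frac{497}{184119} + \frac{192607}{40128} = \frac{11814221539}{2462775744}$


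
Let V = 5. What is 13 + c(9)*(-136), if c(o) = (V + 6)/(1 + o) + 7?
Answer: -5443/5 ≈ -1088.6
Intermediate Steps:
c(o) = 7 + 11/(1 + o) (c(o) = (5 + 6)/(1 + o) + 7 = 11/(1 + o) + 7 = 7 + 11/(1 + o))
13 + c(9)*(-136) = 13 + ((18 + 7*9)/(1 + 9))*(-136) = 13 + ((18 + 63)/10)*(-136) = 13 + ((1/10)*81)*(-136) = 13 + (81/10)*(-136) = 13 - 5508/5 = -5443/5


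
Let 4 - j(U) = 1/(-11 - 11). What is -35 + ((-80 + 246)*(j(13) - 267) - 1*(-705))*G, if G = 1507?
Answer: -64718835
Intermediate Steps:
j(U) = 89/22 (j(U) = 4 - 1/(-11 - 11) = 4 - 1/(-22) = 4 - 1*(-1/22) = 4 + 1/22 = 89/22)
-35 + ((-80 + 246)*(j(13) - 267) - 1*(-705))*G = -35 + ((-80 + 246)*(89/22 - 267) - 1*(-705))*1507 = -35 + (166*(-5785/22) + 705)*1507 = -35 + (-480155/11 + 705)*1507 = -35 - 472400/11*1507 = -35 - 64718800 = -64718835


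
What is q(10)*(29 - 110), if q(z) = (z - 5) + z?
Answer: -1215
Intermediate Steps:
q(z) = -5 + 2*z (q(z) = (-5 + z) + z = -5 + 2*z)
q(10)*(29 - 110) = (-5 + 2*10)*(29 - 110) = (-5 + 20)*(-81) = 15*(-81) = -1215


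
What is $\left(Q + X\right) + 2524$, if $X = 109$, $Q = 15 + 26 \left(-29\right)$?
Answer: $1894$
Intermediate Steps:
$Q = -739$ ($Q = 15 - 754 = -739$)
$\left(Q + X\right) + 2524 = \left(-739 + 109\right) + 2524 = -630 + 2524 = 1894$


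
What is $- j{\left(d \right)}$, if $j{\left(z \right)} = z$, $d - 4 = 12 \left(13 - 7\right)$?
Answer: $-76$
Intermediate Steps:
$d = 76$ ($d = 4 + 12 \left(13 - 7\right) = 4 + 12 \cdot 6 = 4 + 72 = 76$)
$- j{\left(d \right)} = \left(-1\right) 76 = -76$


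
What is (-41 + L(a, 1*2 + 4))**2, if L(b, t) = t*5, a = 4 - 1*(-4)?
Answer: 121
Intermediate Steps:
a = 8 (a = 4 + 4 = 8)
L(b, t) = 5*t
(-41 + L(a, 1*2 + 4))**2 = (-41 + 5*(1*2 + 4))**2 = (-41 + 5*(2 + 4))**2 = (-41 + 5*6)**2 = (-41 + 30)**2 = (-11)**2 = 121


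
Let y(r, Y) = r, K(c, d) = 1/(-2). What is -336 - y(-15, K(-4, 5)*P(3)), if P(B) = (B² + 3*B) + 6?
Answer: -321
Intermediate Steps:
K(c, d) = -½
P(B) = 6 + B² + 3*B
-336 - y(-15, K(-4, 5)*P(3)) = -336 - 1*(-15) = -336 + 15 = -321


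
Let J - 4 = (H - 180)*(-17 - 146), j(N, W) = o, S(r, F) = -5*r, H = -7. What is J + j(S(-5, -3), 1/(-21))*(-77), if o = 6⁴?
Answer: -69307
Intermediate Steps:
o = 1296
j(N, W) = 1296
J = 30485 (J = 4 + (-7 - 180)*(-17 - 146) = 4 - 187*(-163) = 4 + 30481 = 30485)
J + j(S(-5, -3), 1/(-21))*(-77) = 30485 + 1296*(-77) = 30485 - 99792 = -69307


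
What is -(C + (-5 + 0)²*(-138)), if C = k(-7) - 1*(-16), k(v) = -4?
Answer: 3438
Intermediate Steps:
C = 12 (C = -4 - 1*(-16) = -4 + 16 = 12)
-(C + (-5 + 0)²*(-138)) = -(12 + (-5 + 0)²*(-138)) = -(12 + (-5)²*(-138)) = -(12 + 25*(-138)) = -(12 - 3450) = -1*(-3438) = 3438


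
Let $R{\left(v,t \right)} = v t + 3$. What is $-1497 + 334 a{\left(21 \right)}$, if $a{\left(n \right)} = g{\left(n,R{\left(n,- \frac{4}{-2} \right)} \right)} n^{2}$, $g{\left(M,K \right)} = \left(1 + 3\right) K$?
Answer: $26511423$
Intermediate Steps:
$R{\left(v,t \right)} = 3 + t v$ ($R{\left(v,t \right)} = t v + 3 = 3 + t v$)
$g{\left(M,K \right)} = 4 K$
$a{\left(n \right)} = n^{2} \left(12 + 8 n\right)$ ($a{\left(n \right)} = 4 \left(3 + - \frac{4}{-2} n\right) n^{2} = 4 \left(3 + \left(-4\right) \left(- \frac{1}{2}\right) n\right) n^{2} = 4 \left(3 + 2 n\right) n^{2} = \left(12 + 8 n\right) n^{2} = n^{2} \left(12 + 8 n\right)$)
$-1497 + 334 a{\left(21 \right)} = -1497 + 334 \cdot 21^{2} \left(12 + 8 \cdot 21\right) = -1497 + 334 \cdot 441 \left(12 + 168\right) = -1497 + 334 \cdot 441 \cdot 180 = -1497 + 334 \cdot 79380 = -1497 + 26512920 = 26511423$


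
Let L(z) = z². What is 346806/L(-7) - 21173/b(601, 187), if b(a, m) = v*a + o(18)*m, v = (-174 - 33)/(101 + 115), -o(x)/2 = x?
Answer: 60851550594/8594159 ≈ 7080.6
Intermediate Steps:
o(x) = -2*x
v = -23/24 (v = -207/216 = -207*1/216 = -23/24 ≈ -0.95833)
b(a, m) = -36*m - 23*a/24 (b(a, m) = -23*a/24 + (-2*18)*m = -23*a/24 - 36*m = -36*m - 23*a/24)
346806/L(-7) - 21173/b(601, 187) = 346806/((-7)²) - 21173/(-36*187 - 23/24*601) = 346806/49 - 21173/(-6732 - 13823/24) = 346806*(1/49) - 21173/(-175391/24) = 346806/49 - 21173*(-24/175391) = 346806/49 + 508152/175391 = 60851550594/8594159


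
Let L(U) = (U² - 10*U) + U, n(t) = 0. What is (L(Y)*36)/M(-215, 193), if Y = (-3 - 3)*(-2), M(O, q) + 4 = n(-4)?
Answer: -324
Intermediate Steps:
M(O, q) = -4 (M(O, q) = -4 + 0 = -4)
Y = 12 (Y = -6*(-2) = 12)
L(U) = U² - 9*U
(L(Y)*36)/M(-215, 193) = ((12*(-9 + 12))*36)/(-4) = ((12*3)*36)*(-¼) = (36*36)*(-¼) = 1296*(-¼) = -324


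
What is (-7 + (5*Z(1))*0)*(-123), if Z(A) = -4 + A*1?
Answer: 861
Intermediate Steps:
Z(A) = -4 + A
(-7 + (5*Z(1))*0)*(-123) = (-7 + (5*(-4 + 1))*0)*(-123) = (-7 + (5*(-3))*0)*(-123) = (-7 - 15*0)*(-123) = (-7 + 0)*(-123) = -7*(-123) = 861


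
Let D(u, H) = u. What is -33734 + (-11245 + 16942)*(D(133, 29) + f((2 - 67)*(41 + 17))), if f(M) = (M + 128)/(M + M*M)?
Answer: 5143460235118/7104565 ≈ 7.2397e+5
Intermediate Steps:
f(M) = (128 + M)/(M + M²)
-33734 + (-11245 + 16942)*(D(133, 29) + f((2 - 67)*(41 + 17))) = -33734 + (-11245 + 16942)*(133 + (128 + (2 - 67)*(41 + 17))/((((2 - 67)*(41 + 17)))*(1 + (2 - 67)*(41 + 17)))) = -33734 + 5697*(133 + (128 - 65*58)/(((-65*58))*(1 - 65*58))) = -33734 + 5697*(133 + (128 - 3770)/((-3770)*(1 - 3770))) = -33734 + 5697*(133 - 1/3770*(-3642)/(-3769)) = -33734 + 5697*(133 - 1/3770*(-1/3769)*(-3642)) = -33734 + 5697*(133 - 1821/7104565) = -33734 + 5697*(944905324/7104565) = -33734 + 5383125630828/7104565 = 5143460235118/7104565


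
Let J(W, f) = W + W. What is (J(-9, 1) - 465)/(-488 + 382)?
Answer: 483/106 ≈ 4.5566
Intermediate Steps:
J(W, f) = 2*W
(J(-9, 1) - 465)/(-488 + 382) = (2*(-9) - 465)/(-488 + 382) = (-18 - 465)/(-106) = -483*(-1/106) = 483/106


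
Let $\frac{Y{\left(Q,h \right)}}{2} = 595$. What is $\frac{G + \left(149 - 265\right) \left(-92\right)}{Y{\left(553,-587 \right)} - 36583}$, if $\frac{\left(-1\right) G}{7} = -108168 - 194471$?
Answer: $- \frac{2129145}{35393} \approx -60.157$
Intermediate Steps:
$Y{\left(Q,h \right)} = 1190$ ($Y{\left(Q,h \right)} = 2 \cdot 595 = 1190$)
$G = 2118473$ ($G = - 7 \left(-108168 - 194471\right) = \left(-7\right) \left(-302639\right) = 2118473$)
$\frac{G + \left(149 - 265\right) \left(-92\right)}{Y{\left(553,-587 \right)} - 36583} = \frac{2118473 + \left(149 - 265\right) \left(-92\right)}{1190 - 36583} = \frac{2118473 - -10672}{-35393} = \left(2118473 + 10672\right) \left(- \frac{1}{35393}\right) = 2129145 \left(- \frac{1}{35393}\right) = - \frac{2129145}{35393}$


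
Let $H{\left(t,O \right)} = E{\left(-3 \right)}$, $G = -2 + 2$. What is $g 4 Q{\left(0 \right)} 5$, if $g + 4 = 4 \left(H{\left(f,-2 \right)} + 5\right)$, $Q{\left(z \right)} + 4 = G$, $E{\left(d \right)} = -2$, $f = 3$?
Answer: $-640$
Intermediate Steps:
$G = 0$
$H{\left(t,O \right)} = -2$
$Q{\left(z \right)} = -4$ ($Q{\left(z \right)} = -4 + 0 = -4$)
$g = 8$ ($g = -4 + 4 \left(-2 + 5\right) = -4 + 4 \cdot 3 = -4 + 12 = 8$)
$g 4 Q{\left(0 \right)} 5 = 8 \cdot 4 \left(-4\right) 5 = 32 \left(-4\right) 5 = \left(-128\right) 5 = -640$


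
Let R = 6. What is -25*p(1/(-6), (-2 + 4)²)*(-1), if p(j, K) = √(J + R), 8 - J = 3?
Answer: 25*√11 ≈ 82.916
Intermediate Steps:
J = 5 (J = 8 - 1*3 = 8 - 3 = 5)
p(j, K) = √11 (p(j, K) = √(5 + 6) = √11)
-25*p(1/(-6), (-2 + 4)²)*(-1) = -25*√11*(-1) = 25*√11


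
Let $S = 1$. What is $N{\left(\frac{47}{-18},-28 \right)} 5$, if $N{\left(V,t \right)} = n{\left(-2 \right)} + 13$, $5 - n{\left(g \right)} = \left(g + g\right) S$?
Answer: $110$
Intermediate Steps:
$n{\left(g \right)} = 5 - 2 g$ ($n{\left(g \right)} = 5 - \left(g + g\right) 1 = 5 - 2 g 1 = 5 - 2 g$)
$N{\left(V,t \right)} = 22$ ($N{\left(V,t \right)} = \left(5 - -4\right) + 13 = \left(5 + 4\right) + 13 = 9 + 13 = 22$)
$N{\left(\frac{47}{-18},-28 \right)} 5 = 22 \cdot 5 = 110$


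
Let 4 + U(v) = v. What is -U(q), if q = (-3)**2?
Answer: -5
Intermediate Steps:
q = 9
U(v) = -4 + v
-U(q) = -(-4 + 9) = -1*5 = -5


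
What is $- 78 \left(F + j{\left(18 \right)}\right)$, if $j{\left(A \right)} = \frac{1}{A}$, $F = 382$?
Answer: $- \frac{89401}{3} \approx -29800.0$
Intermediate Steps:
$- 78 \left(F + j{\left(18 \right)}\right) = - 78 \left(382 + \frac{1}{18}\right) = \left(-78\right) \frac{6877}{18} = - \frac{89401}{3}$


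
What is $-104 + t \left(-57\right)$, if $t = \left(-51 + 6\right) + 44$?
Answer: $-47$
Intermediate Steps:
$t = -1$ ($t = -45 + 44 = -1$)
$-104 + t \left(-57\right) = -104 - -57 = -104 + 57 = -47$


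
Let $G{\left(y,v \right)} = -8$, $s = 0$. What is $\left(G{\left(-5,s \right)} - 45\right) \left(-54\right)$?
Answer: $2862$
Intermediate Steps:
$\left(G{\left(-5,s \right)} - 45\right) \left(-54\right) = \left(-8 - 45\right) \left(-54\right) = \left(-53\right) \left(-54\right) = 2862$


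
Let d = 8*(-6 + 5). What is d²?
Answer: 64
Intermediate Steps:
d = -8 (d = 8*(-1) = -8)
d² = (-8)² = 64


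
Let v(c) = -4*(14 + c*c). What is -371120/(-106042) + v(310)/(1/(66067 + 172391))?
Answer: -4860785477544248/53021 ≈ -9.1677e+10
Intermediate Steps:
v(c) = -56 - 4*c**2 (v(c) = -4*(14 + c**2) = -56 - 4*c**2)
-371120/(-106042) + v(310)/(1/(66067 + 172391)) = -371120/(-106042) + (-56 - 4*310**2)/(1/(66067 + 172391)) = -371120*(-1/106042) + (-56 - 4*96100)/(1/238458) = 185560/53021 + (-56 - 384400)/(1/238458) = 185560/53021 - 384456*238458 = 185560/53021 - 91676608848 = -4860785477544248/53021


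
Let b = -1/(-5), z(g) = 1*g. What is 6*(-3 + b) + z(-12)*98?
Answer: -5964/5 ≈ -1192.8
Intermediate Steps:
z(g) = g
b = ⅕ (b = -1*(-⅕) = ⅕ ≈ 0.20000)
6*(-3 + b) + z(-12)*98 = 6*(-3 + ⅕) - 12*98 = 6*(-14/5) - 1176 = -84/5 - 1176 = -5964/5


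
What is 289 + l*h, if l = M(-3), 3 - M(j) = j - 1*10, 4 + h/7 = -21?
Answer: -2511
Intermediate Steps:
h = -175 (h = -28 + 7*(-21) = -28 - 147 = -175)
M(j) = 13 - j (M(j) = 3 - (j - 1*10) = 3 - (j - 10) = 3 - (-10 + j) = 3 + (10 - j) = 13 - j)
l = 16 (l = 13 - 1*(-3) = 13 + 3 = 16)
289 + l*h = 289 + 16*(-175) = 289 - 2800 = -2511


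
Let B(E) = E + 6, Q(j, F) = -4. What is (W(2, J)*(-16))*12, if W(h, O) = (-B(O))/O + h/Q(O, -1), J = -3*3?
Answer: 160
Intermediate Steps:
J = -9
B(E) = 6 + E
W(h, O) = -h/4 + (-6 - O)/O (W(h, O) = (-(6 + O))/O + h/(-4) = (-6 - O)/O + h*(-1/4) = (-6 - O)/O - h/4 = -h/4 + (-6 - O)/O)
(W(2, J)*(-16))*12 = ((-1 - 6/(-9) - 1/4*2)*(-16))*12 = ((-1 - 6*(-1/9) - 1/2)*(-16))*12 = ((-1 + 2/3 - 1/2)*(-16))*12 = -5/6*(-16)*12 = (40/3)*12 = 160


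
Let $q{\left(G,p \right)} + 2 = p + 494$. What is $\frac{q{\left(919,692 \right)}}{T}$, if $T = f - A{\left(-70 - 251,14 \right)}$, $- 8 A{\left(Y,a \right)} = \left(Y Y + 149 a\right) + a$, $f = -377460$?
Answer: $- \frac{9472}{2914539} \approx -0.0032499$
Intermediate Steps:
$A{\left(Y,a \right)} = - \frac{75 a}{4} - \frac{Y^{2}}{8}$ ($A{\left(Y,a \right)} = - \frac{\left(Y Y + 149 a\right) + a}{8} = - \frac{\left(Y^{2} + 149 a\right) + a}{8} = - \frac{Y^{2} + 150 a}{8} = - \frac{75 a}{4} - \frac{Y^{2}}{8}$)
$q{\left(G,p \right)} = 492 + p$ ($q{\left(G,p \right)} = -2 + \left(p + 494\right) = -2 + \left(494 + p\right) = 492 + p$)
$T = - \frac{2914539}{8}$ ($T = -377460 - \left(\left(- \frac{75}{4}\right) 14 - \frac{\left(-70 - 251\right)^{2}}{8}\right) = -377460 - \left(- \frac{525}{2} - \frac{\left(-321\right)^{2}}{8}\right) = -377460 - \left(- \frac{525}{2} - \frac{103041}{8}\right) = -377460 - - \frac{105141}{8} = -377460 + \frac{105141}{8} = - \frac{2914539}{8} \approx -3.6432 \cdot 10^{5}$)
$\frac{q{\left(919,692 \right)}}{T} = \frac{492 + 692}{- \frac{2914539}{8}} = 1184 \left(- \frac{8}{2914539}\right) = - \frac{9472}{2914539}$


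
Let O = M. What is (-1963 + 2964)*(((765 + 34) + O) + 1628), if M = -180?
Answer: 2249247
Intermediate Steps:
O = -180
(-1963 + 2964)*(((765 + 34) + O) + 1628) = (-1963 + 2964)*(((765 + 34) - 180) + 1628) = 1001*((799 - 180) + 1628) = 1001*(619 + 1628) = 1001*2247 = 2249247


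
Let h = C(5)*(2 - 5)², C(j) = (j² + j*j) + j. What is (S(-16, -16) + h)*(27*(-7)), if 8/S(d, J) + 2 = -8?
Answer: -467019/5 ≈ -93404.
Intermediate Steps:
C(j) = j + 2*j² (C(j) = (j² + j²) + j = 2*j² + j = j + 2*j²)
S(d, J) = -⅘ (S(d, J) = 8/(-2 - 8) = 8/(-10) = 8*(-⅒) = -⅘)
h = 495 (h = (5*(1 + 2*5))*(2 - 5)² = (5*(1 + 10))*(-3)² = (5*11)*9 = 55*9 = 495)
(S(-16, -16) + h)*(27*(-7)) = (-⅘ + 495)*(27*(-7)) = (2471/5)*(-189) = -467019/5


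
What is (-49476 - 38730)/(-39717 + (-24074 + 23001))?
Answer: 44103/20395 ≈ 2.1624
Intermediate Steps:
(-49476 - 38730)/(-39717 + (-24074 + 23001)) = -88206/(-39717 - 1073) = -88206/(-40790) = -88206*(-1/40790) = 44103/20395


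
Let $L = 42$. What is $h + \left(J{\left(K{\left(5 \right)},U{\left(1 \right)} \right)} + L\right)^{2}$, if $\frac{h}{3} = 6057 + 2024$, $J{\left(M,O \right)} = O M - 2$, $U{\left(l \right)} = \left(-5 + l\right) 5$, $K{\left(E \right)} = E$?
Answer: $27843$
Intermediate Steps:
$U{\left(l \right)} = -25 + 5 l$
$J{\left(M,O \right)} = -2 + M O$ ($J{\left(M,O \right)} = M O - 2 = -2 + M O$)
$h = 24243$ ($h = 3 \left(6057 + 2024\right) = 3 \cdot 8081 = 24243$)
$h + \left(J{\left(K{\left(5 \right)},U{\left(1 \right)} \right)} + L\right)^{2} = 24243 + \left(\left(-2 + 5 \left(-25 + 5 \cdot 1\right)\right) + 42\right)^{2} = 24243 + \left(\left(-2 + 5 \left(-25 + 5\right)\right) + 42\right)^{2} = 24243 + \left(\left(-2 + 5 \left(-20\right)\right) + 42\right)^{2} = 24243 + \left(\left(-2 - 100\right) + 42\right)^{2} = 24243 + \left(-102 + 42\right)^{2} = 24243 + \left(-60\right)^{2} = 24243 + 3600 = 27843$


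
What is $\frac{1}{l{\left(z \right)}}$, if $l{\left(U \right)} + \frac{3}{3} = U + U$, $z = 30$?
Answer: $\frac{1}{59} \approx 0.016949$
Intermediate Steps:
$l{\left(U \right)} = -1 + 2 U$ ($l{\left(U \right)} = -1 + \left(U + U\right) = -1 + 2 U$)
$\frac{1}{l{\left(z \right)}} = \frac{1}{-1 + 2 \cdot 30} = \frac{1}{-1 + 60} = \frac{1}{59}$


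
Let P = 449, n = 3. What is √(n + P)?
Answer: 2*√113 ≈ 21.260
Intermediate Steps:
√(n + P) = √(3 + 449) = √452 = 2*√113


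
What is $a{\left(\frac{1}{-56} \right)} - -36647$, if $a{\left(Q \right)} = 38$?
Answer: $36685$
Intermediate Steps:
$a{\left(\frac{1}{-56} \right)} - -36647 = 38 - -36647 = 38 + 36647 = 36685$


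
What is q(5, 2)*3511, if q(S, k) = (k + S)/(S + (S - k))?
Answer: 24577/8 ≈ 3072.1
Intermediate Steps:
q(S, k) = (S + k)/(-k + 2*S)
q(5, 2)*3511 = ((5 + 2)/(-1*2 + 2*5))*3511 = (7/(-2 + 10))*3511 = (7/8)*3511 = 24577/8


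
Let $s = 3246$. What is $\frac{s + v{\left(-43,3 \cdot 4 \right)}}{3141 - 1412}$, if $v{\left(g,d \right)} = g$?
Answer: $\frac{3203}{1729} \approx 1.8525$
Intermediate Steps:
$\frac{s + v{\left(-43,3 \cdot 4 \right)}}{3141 - 1412} = \frac{3246 - 43}{3141 - 1412} = \frac{3203}{1729}$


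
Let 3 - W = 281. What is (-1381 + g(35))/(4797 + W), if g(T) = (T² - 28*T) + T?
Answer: -1101/4519 ≈ -0.24364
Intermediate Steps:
W = -278 (W = 3 - 1*281 = 3 - 281 = -278)
g(T) = T² - 27*T
(-1381 + g(35))/(4797 + W) = (-1381 + 35*(-27 + 35))/(4797 - 278) = (-1381 + 35*8)/4519 = (-1381 + 280)*(1/4519) = -1101*1/4519 = -1101/4519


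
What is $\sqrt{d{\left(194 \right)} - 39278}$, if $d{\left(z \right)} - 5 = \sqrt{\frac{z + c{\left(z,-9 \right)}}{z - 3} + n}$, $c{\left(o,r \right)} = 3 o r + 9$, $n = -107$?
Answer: $\frac{\sqrt{-1432718313 + 1528 i \sqrt{76018}}}{191} \approx 0.029137 + 198.17 i$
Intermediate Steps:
$c{\left(o,r \right)} = 9 + 3 o r$ ($c{\left(o,r \right)} = 3 o r + 9 = 9 + 3 o r$)
$d{\left(z \right)} = 5 + \sqrt{-107 + \frac{9 - 26 z}{-3 + z}}$ ($d{\left(z \right)} = 5 + \sqrt{\frac{z + \left(9 + 3 z \left(-9\right)\right)}{z - 3} - 107} = 5 + \sqrt{\frac{z - \left(-9 + 27 z\right)}{-3 + z} - 107} = 5 + \sqrt{\frac{9 - 26 z}{-3 + z} - 107} = 5 + \sqrt{-107 + \frac{9 - 26 z}{-3 + z}}$)
$\sqrt{d{\left(194 \right)} - 39278} = \sqrt{\left(5 + \sqrt{\frac{330 - 25802}{-3 + 194}}\right) - 39278} = \sqrt{\left(5 + \sqrt{\frac{330 - 25802}{191}}\right) - 39278} = \sqrt{\left(5 + \sqrt{\frac{1}{191} \left(-25472\right)}\right) - 39278} = \sqrt{\left(5 + \sqrt{- \frac{25472}{191}}\right) - 39278} = \sqrt{\left(5 + \frac{8 i \sqrt{76018}}{191}\right) - 39278} = \sqrt{-39273 + \frac{8 i \sqrt{76018}}{191}}$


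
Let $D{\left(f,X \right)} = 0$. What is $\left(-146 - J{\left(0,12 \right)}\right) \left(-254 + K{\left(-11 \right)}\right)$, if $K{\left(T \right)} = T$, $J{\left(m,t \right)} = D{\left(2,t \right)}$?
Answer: $38690$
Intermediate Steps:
$J{\left(m,t \right)} = 0$
$\left(-146 - J{\left(0,12 \right)}\right) \left(-254 + K{\left(-11 \right)}\right) = \left(-146 - 0\right) \left(-254 - 11\right) = \left(-146 + 0\right) \left(-265\right) = \left(-146\right) \left(-265\right) = 38690$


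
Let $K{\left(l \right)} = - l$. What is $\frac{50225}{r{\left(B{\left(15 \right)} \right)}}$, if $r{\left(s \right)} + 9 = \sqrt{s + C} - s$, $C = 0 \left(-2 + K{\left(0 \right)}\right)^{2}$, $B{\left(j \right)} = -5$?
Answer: $- \frac{28700}{3} - \frac{7175 i \sqrt{5}}{3} \approx -9566.7 - 5347.9 i$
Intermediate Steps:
$C = 0$ ($C = 0 \left(-2 - 0\right)^{2} = 0 \left(-2 + 0\right)^{2} = 0 \left(-2\right)^{2} = 0 \cdot 4 = 0$)
$r{\left(s \right)} = -9 + \sqrt{s} - s$ ($r{\left(s \right)} = -9 - \left(s - \sqrt{s + 0}\right) = -9 + \left(\sqrt{s} - s\right) = -9 + \sqrt{s} - s$)
$\frac{50225}{r{\left(B{\left(15 \right)} \right)}} = \frac{50225}{-9 + \sqrt{-5} - -5} = \frac{50225}{-9 + i \sqrt{5} + 5} = \frac{50225}{-4 + i \sqrt{5}}$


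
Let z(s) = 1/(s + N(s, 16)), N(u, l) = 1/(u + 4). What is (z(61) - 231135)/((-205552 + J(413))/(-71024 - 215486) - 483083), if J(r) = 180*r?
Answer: 131319186077975/274463022590994 ≈ 0.47846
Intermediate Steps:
N(u, l) = 1/(4 + u)
z(s) = 1/(s + 1/(4 + s))
(z(61) - 231135)/((-205552 + J(413))/(-71024 - 215486) - 483083) = ((4 + 61)/(1 + 61*(4 + 61)) - 231135)/((-205552 + 180*413)/(-71024 - 215486) - 483083) = (65/(1 + 61*65) - 231135)/((-205552 + 74340)/(-286510) - 483083) = (65/(1 + 3965) - 231135)/(-131212*(-1/286510) - 483083) = (65/3966 - 231135)/(65606/143255 - 483083) = ((1/3966)*65 - 231135)/(-69203989559/143255) = (65/3966 - 231135)*(-143255/69203989559) = -916681345/3966*(-143255/69203989559) = 131319186077975/274463022590994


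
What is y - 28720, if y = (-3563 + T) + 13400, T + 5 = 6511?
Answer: -12377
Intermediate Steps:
T = 6506 (T = -5 + 6511 = 6506)
y = 16343 (y = (-3563 + 6506) + 13400 = 2943 + 13400 = 16343)
y - 28720 = 16343 - 28720 = -12377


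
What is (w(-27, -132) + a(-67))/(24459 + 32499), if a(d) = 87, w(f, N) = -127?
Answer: -20/28479 ≈ -0.00070227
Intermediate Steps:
(w(-27, -132) + a(-67))/(24459 + 32499) = (-127 + 87)/(24459 + 32499) = -40/56958 = -40*1/56958 = -20/28479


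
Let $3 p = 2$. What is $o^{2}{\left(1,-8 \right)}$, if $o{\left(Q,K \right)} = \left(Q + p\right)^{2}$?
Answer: $\frac{625}{81} \approx 7.716$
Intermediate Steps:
$p = \frac{2}{3}$ ($p = \frac{1}{3} \cdot 2 = \frac{2}{3} \approx 0.66667$)
$o{\left(Q,K \right)} = \left(\frac{2}{3} + Q\right)^{2}$ ($o{\left(Q,K \right)} = \left(Q + \frac{2}{3}\right)^{2} = \left(\frac{2}{3} + Q\right)^{2}$)
$o^{2}{\left(1,-8 \right)} = \left(\frac{\left(2 + 3 \cdot 1\right)^{2}}{9}\right)^{2} = \left(\frac{\left(2 + 3\right)^{2}}{9}\right)^{2} = \left(\frac{5^{2}}{9}\right)^{2} = \left(\frac{1}{9} \cdot 25\right)^{2} = \left(\frac{25}{9}\right)^{2} = \frac{625}{81}$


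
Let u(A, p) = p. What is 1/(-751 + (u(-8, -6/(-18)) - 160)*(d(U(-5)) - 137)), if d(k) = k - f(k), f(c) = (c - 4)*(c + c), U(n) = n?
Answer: 3/108875 ≈ 2.7555e-5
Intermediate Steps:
f(c) = 2*c*(-4 + c) (f(c) = (-4 + c)*(2*c) = 2*c*(-4 + c))
d(k) = k - 2*k*(-4 + k)
1/(-751 + (u(-8, -6/(-18)) - 160)*(d(U(-5)) - 137)) = 1/(-751 + (-6/(-18) - 160)*(-5*(9 - 2*(-5)) - 137)) = 1/(-751 + (-6*(-1/18) - 160)*(-5*(9 + 10) - 137)) = 1/(-751 + (⅓ - 160)*(-5*19 - 137)) = 1/(-751 - 479*(-95 - 137)/3) = 1/(-751 - 479/3*(-232)) = 1/(-751 + 111128/3) = 1/(108875/3) = 3/108875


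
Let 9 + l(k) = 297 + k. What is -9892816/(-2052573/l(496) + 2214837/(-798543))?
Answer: 688163750021888/182311581483 ≈ 3774.7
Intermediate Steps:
l(k) = 288 + k (l(k) = -9 + (297 + k) = 288 + k)
-9892816/(-2052573/l(496) + 2214837/(-798543)) = -9892816/(-2052573/(288 + 496) + 2214837/(-798543)) = -9892816/(-2052573/784 + 2214837*(-1/798543)) = -9892816/(-2052573*1/784 - 246093/88727) = -9892816/(-2052573/784 - 246093/88727) = -9892816/(-182311581483/69561968) = -9892816*(-69561968/182311581483) = 688163750021888/182311581483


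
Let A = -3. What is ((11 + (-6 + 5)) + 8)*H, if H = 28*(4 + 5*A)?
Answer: -5544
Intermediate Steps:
H = -308 (H = 28*(4 + 5*(-3)) = 28*(4 - 15) = 28*(-11) = -308)
((11 + (-6 + 5)) + 8)*H = ((11 + (-6 + 5)) + 8)*(-308) = ((11 - 1) + 8)*(-308) = (10 + 8)*(-308) = 18*(-308) = -5544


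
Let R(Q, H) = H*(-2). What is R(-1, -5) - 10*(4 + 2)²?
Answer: -350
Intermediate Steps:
R(Q, H) = -2*H
R(-1, -5) - 10*(4 + 2)² = -2*(-5) - 10*(4 + 2)² = 10 - 10*6² = 10 - 10*36 = 10 - 360 = -350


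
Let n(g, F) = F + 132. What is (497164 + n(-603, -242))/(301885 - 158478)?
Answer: 497054/143407 ≈ 3.4660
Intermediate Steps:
n(g, F) = 132 + F
(497164 + n(-603, -242))/(301885 - 158478) = (497164 + (132 - 242))/(301885 - 158478) = (497164 - 110)/143407 = 497054*(1/143407) = 497054/143407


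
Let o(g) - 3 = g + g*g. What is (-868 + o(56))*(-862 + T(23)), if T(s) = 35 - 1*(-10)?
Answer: -1901159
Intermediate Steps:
T(s) = 45 (T(s) = 35 + 10 = 45)
o(g) = 3 + g + g² (o(g) = 3 + (g + g*g) = 3 + (g + g²) = 3 + g + g²)
(-868 + o(56))*(-862 + T(23)) = (-868 + (3 + 56 + 56²))*(-862 + 45) = (-868 + (3 + 56 + 3136))*(-817) = (-868 + 3195)*(-817) = 2327*(-817) = -1901159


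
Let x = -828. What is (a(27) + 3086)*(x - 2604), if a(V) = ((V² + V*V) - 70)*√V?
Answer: -10591152 - 14290848*√3 ≈ -3.5344e+7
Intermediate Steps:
a(V) = √V*(-70 + 2*V²) (a(V) = ((V² + V²) - 70)*√V = (2*V² - 70)*√V = (-70 + 2*V²)*√V = √V*(-70 + 2*V²))
(a(27) + 3086)*(x - 2604) = (2*√27*(-35 + 27²) + 3086)*(-828 - 2604) = (2*(3*√3)*(-35 + 729) + 3086)*(-3432) = (2*(3*√3)*694 + 3086)*(-3432) = (4164*√3 + 3086)*(-3432) = (3086 + 4164*√3)*(-3432) = -10591152 - 14290848*√3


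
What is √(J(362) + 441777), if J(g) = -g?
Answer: √441415 ≈ 664.39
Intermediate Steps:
√(J(362) + 441777) = √(-1*362 + 441777) = √(-362 + 441777) = √441415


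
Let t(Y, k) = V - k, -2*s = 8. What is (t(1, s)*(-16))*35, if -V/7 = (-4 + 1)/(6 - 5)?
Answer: -14000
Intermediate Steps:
V = 21 (V = -7*(-4 + 1)/(6 - 5) = -(-21)/1 = -(-21) = -7*(-3) = 21)
s = -4 (s = -½*8 = -4)
t(Y, k) = 21 - k
(t(1, s)*(-16))*35 = ((21 - 1*(-4))*(-16))*35 = ((21 + 4)*(-16))*35 = (25*(-16))*35 = -400*35 = -14000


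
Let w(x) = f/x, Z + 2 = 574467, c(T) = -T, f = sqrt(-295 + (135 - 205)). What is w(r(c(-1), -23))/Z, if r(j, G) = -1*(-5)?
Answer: I*sqrt(365)/2872325 ≈ 6.6514e-6*I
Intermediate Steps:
f = I*sqrt(365) (f = sqrt(-295 - 70) = sqrt(-365) = I*sqrt(365) ≈ 19.105*I)
Z = 574465 (Z = -2 + 574467 = 574465)
r(j, G) = 5
w(x) = I*sqrt(365)/x (w(x) = (I*sqrt(365))/x = I*sqrt(365)/x)
w(r(c(-1), -23))/Z = (I*sqrt(365)/5)/574465 = (I*sqrt(365)*(1/5))*(1/574465) = (I*sqrt(365)/5)*(1/574465) = I*sqrt(365)/2872325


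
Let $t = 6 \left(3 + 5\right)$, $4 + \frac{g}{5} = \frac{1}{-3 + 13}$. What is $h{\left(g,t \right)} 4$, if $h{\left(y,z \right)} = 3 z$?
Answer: $576$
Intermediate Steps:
$g = - \frac{39}{2}$ ($g = -20 + \frac{5}{-3 + 13} = -20 + \frac{5}{10} = -20 + 5 \cdot \frac{1}{10} = -20 + \frac{1}{2} = - \frac{39}{2} \approx -19.5$)
$t = 48$ ($t = 6 \cdot 8 = 48$)
$h{\left(g,t \right)} 4 = 3 \cdot 48 \cdot 4 = 144 \cdot 4 = 576$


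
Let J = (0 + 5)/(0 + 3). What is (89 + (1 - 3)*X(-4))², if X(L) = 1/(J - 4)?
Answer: 395641/49 ≈ 8074.3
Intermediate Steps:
J = 5/3 ≈ 1.6667
X(L) = -3/7 (X(L) = 1/(5/3 - 4) = 1/(-7/3) = -3/7)
(89 + (1 - 3)*X(-4))² = (89 + (1 - 3)*(-3/7))² = (89 - 2*(-3/7))² = (89 + 6/7)² = (629/7)² = 395641/49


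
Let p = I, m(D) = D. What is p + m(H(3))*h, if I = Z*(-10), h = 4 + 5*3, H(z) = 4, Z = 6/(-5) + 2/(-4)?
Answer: 93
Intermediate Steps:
Z = -17/10 (Z = 6*(-⅕) + 2*(-¼) = -6/5 - ½ = -17/10 ≈ -1.7000)
h = 19 (h = 4 + 15 = 19)
I = 17 (I = -17/10*(-10) = 17)
p = 17
p + m(H(3))*h = 17 + 4*19 = 17 + 76 = 93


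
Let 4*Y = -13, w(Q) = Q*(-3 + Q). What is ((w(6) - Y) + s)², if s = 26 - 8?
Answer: 24649/16 ≈ 1540.6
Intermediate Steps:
Y = -13/4 (Y = (¼)*(-13) = -13/4 ≈ -3.2500)
s = 18
((w(6) - Y) + s)² = ((6*(-3 + 6) - 1*(-13/4)) + 18)² = ((6*3 + 13/4) + 18)² = ((18 + 13/4) + 18)² = (85/4 + 18)² = (157/4)² = 24649/16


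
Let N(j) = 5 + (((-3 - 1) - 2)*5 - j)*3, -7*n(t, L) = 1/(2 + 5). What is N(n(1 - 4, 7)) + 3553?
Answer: 169935/49 ≈ 3468.1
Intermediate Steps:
n(t, L) = -1/49 (n(t, L) = -1/(7*(2 + 5)) = -1/7/7 = -1/7*1/7 = -1/49)
N(j) = -85 - 3*j (N(j) = 5 + ((-4 - 2)*5 - j)*3 = 5 + (-6*5 - j)*3 = 5 + (-30 - j)*3 = 5 + (-90 - 3*j) = -85 - 3*j)
N(n(1 - 4, 7)) + 3553 = (-85 - 3*(-1/49)) + 3553 = (-85 + 3/49) + 3553 = -4162/49 + 3553 = 169935/49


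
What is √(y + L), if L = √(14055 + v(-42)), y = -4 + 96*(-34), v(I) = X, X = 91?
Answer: √(-3268 + √14146) ≈ 56.117*I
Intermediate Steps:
v(I) = 91
y = -3268 (y = -4 - 3264 = -3268)
L = √14146 (L = √(14055 + 91) = √14146 ≈ 118.94)
√(y + L) = √(-3268 + √14146)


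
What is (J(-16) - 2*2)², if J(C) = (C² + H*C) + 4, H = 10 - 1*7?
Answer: 43264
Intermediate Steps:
H = 3 (H = 10 - 7 = 3)
J(C) = 4 + C² + 3*C (J(C) = (C² + 3*C) + 4 = 4 + C² + 3*C)
(J(-16) - 2*2)² = ((4 + (-16)² + 3*(-16)) - 2*2)² = ((4 + 256 - 48) - 4)² = (212 - 4)² = 208² = 43264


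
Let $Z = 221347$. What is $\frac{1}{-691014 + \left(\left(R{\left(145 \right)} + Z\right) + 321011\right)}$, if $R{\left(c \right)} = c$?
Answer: $- \frac{1}{148511} \approx -6.7335 \cdot 10^{-6}$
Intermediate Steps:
$\frac{1}{-691014 + \left(\left(R{\left(145 \right)} + Z\right) + 321011\right)} = \frac{1}{-691014 + \left(\left(145 + 221347\right) + 321011\right)} = \frac{1}{-691014 + \left(221492 + 321011\right)} = \frac{1}{-691014 + 542503} = \frac{1}{-148511} = - \frac{1}{148511}$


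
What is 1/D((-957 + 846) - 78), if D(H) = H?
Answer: -1/189 ≈ -0.0052910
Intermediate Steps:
1/D((-957 + 846) - 78) = 1/((-957 + 846) - 78) = 1/(-111 - 78) = 1/(-189) = -1/189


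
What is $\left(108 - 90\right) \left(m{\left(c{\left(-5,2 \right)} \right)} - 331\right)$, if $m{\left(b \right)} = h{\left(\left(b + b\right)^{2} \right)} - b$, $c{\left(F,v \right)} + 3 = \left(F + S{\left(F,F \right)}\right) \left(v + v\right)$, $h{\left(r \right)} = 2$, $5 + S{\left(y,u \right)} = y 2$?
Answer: $-4428$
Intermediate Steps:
$S{\left(y,u \right)} = -5 + 2 y$ ($S{\left(y,u \right)} = -5 + y 2 = -5 + 2 y$)
$c{\left(F,v \right)} = -3 + 2 v \left(-5 + 3 F\right)$ ($c{\left(F,v \right)} = -3 + \left(F + \left(-5 + 2 F\right)\right) \left(v + v\right) = -3 + \left(-5 + 3 F\right) 2 v = -3 + 2 v \left(-5 + 3 F\right)$)
$m{\left(b \right)} = 2 - b$
$\left(108 - 90\right) \left(m{\left(c{\left(-5,2 \right)} \right)} - 331\right) = \left(108 - 90\right) \left(\left(2 - \left(-3 - 20 + 6 \left(-5\right) 2\right)\right) - 331\right) = 18 \left(\left(2 - \left(-3 - 20 - 60\right)\right) - 331\right) = 18 \left(\left(2 - -83\right) - 331\right) = 18 \left(\left(2 + 83\right) - 331\right) = 18 \left(85 - 331\right) = 18 \left(-246\right) = -4428$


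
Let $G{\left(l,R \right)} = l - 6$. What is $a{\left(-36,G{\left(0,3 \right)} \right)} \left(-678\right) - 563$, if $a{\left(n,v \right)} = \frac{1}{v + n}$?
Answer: $- \frac{3828}{7} \approx -546.86$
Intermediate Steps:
$G{\left(l,R \right)} = -6 + l$ ($G{\left(l,R \right)} = l - 6 = -6 + l$)
$a{\left(n,v \right)} = \frac{1}{n + v}$
$a{\left(-36,G{\left(0,3 \right)} \right)} \left(-678\right) - 563 = \frac{1}{-36 + \left(-6 + 0\right)} \left(-678\right) - 563 = \frac{1}{-36 - 6} \left(-678\right) - 563 = \frac{1}{-42} \left(-678\right) - 563 = \left(- \frac{1}{42}\right) \left(-678\right) - 563 = \frac{113}{7} - 563 = - \frac{3828}{7}$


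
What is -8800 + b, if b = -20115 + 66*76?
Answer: -23899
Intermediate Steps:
b = -15099 (b = -20115 + 5016 = -15099)
-8800 + b = -8800 - 15099 = -23899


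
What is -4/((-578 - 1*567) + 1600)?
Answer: -4/455 ≈ -0.0087912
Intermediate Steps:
-4/((-578 - 1*567) + 1600) = -4/((-578 - 567) + 1600) = -4/(-1145 + 1600) = -4/455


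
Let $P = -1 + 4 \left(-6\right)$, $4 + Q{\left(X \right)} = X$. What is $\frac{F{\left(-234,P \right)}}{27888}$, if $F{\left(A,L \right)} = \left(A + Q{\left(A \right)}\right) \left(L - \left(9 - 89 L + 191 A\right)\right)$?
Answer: $- \frac{834555}{1162} \approx -718.21$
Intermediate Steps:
$Q{\left(X \right)} = -4 + X$
$P = -25$ ($P = -1 - 24 = -25$)
$F{\left(A,L \right)} = \left(-4 + 2 A\right) \left(-9 - 191 A + 90 L\right)$ ($F{\left(A,L \right)} = \left(A + \left(-4 + A\right)\right) \left(L - \left(9 - 89 L + 191 A\right)\right) = \left(-4 + 2 A\right) \left(L - \left(9 - 89 L + 191 A\right)\right) = \left(-4 + 2 A\right) \left(-9 - 191 A + 90 L\right)$)
$\frac{F{\left(-234,P \right)}}{27888} = \frac{36 - 382 \left(-234\right)^{2} - -9000 + 746 \left(-234\right) + 180 \left(-234\right) \left(-25\right)}{27888} = \left(36 - 20916792 + 9000 - 174564 + 1053000\right) \frac{1}{27888} = \left(-20029320\right) \frac{1}{27888} = - \frac{834555}{1162}$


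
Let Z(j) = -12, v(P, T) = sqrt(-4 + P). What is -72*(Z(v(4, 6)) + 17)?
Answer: -360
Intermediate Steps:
-72*(Z(v(4, 6)) + 17) = -72*(-12 + 17) = -72*5 = -360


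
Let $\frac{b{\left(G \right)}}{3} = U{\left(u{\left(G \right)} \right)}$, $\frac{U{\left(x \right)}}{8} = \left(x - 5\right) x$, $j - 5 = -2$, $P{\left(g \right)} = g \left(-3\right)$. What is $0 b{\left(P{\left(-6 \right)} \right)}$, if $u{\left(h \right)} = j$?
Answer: $0$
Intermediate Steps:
$P{\left(g \right)} = - 3 g$
$j = 3$ ($j = 5 - 2 = 3$)
$u{\left(h \right)} = 3$
$U{\left(x \right)} = 8 x \left(-5 + x\right)$ ($U{\left(x \right)} = 8 \left(x - 5\right) x = 8 \left(-5 + x\right) x = 8 x \left(-5 + x\right)$)
$b{\left(G \right)} = -144$ ($b{\left(G \right)} = 3 \cdot 8 \cdot 3 \left(-5 + 3\right) = 3 \cdot 8 \cdot 3 \left(-2\right) = 3 \left(-48\right) = -144$)
$0 b{\left(P{\left(-6 \right)} \right)} = 0 \left(-144\right) = 0$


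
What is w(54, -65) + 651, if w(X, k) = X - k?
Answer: 770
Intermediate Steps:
w(54, -65) + 651 = (54 - 1*(-65)) + 651 = (54 + 65) + 651 = 119 + 651 = 770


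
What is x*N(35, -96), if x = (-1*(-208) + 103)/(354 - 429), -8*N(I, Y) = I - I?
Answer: 0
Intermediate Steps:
N(I, Y) = 0 (N(I, Y) = -(I - I)/8 = -⅛*0 = 0)
x = -311/75 (x = (208 + 103)/(-75) = 311*(-1/75) = -311/75 ≈ -4.1467)
x*N(35, -96) = -311/75*0 = 0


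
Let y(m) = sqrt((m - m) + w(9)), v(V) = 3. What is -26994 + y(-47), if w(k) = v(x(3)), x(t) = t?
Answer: -26994 + sqrt(3) ≈ -26992.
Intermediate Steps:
w(k) = 3
y(m) = sqrt(3) (y(m) = sqrt((m - m) + 3) = sqrt(0 + 3) = sqrt(3))
-26994 + y(-47) = -26994 + sqrt(3)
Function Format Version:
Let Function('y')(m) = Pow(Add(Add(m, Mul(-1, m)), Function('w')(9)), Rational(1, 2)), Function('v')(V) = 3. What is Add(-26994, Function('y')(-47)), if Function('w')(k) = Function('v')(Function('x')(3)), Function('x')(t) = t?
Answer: Add(-26994, Pow(3, Rational(1, 2))) ≈ -26992.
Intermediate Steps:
Function('w')(k) = 3
Function('y')(m) = Pow(3, Rational(1, 2)) (Function('y')(m) = Pow(Add(Add(m, Mul(-1, m)), 3), Rational(1, 2)) = Pow(Add(0, 3), Rational(1, 2)) = Pow(3, Rational(1, 2)))
Add(-26994, Function('y')(-47)) = Add(-26994, Pow(3, Rational(1, 2)))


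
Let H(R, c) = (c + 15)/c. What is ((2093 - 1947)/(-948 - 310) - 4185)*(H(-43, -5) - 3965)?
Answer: 10442881546/629 ≈ 1.6602e+7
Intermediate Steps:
H(R, c) = (15 + c)/c
((2093 - 1947)/(-948 - 310) - 4185)*(H(-43, -5) - 3965) = ((2093 - 1947)/(-948 - 310) - 4185)*((15 - 5)/(-5) - 3965) = (146/(-1258) - 4185)*(-⅕*10 - 3965) = (146*(-1/1258) - 4185)*(-2 - 3965) = (-73/629 - 4185)*(-3967) = -2632438/629*(-3967) = 10442881546/629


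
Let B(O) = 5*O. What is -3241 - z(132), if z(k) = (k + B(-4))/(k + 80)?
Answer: -171801/53 ≈ -3241.5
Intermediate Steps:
z(k) = (-20 + k)/(80 + k) (z(k) = (k + 5*(-4))/(k + 80) = (k - 20)/(80 + k) = (-20 + k)/(80 + k))
-3241 - z(132) = -3241 - (-20 + 132)/(80 + 132) = -3241 - 112/212 = -3241 - 1*28/53 = -3241 - 28/53 = -171801/53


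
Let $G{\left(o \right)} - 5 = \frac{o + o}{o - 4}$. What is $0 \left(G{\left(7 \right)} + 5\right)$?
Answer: $0$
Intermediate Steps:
$G{\left(o \right)} = 5 + \frac{2 o}{-4 + o}$ ($G{\left(o \right)} = 5 + \frac{o + o}{o - 4} = 5 + \frac{2 o}{-4 + o}$)
$0 \left(G{\left(7 \right)} + 5\right) = 0 \left(\frac{-20 + 7 \cdot 7}{-4 + 7} + 5\right) = 0 \left(\frac{-20 + 49}{3} + 5\right) = 0 \left(\frac{1}{3} \cdot 29 + 5\right) = 0 \left(\frac{29}{3} + 5\right) = 0 \cdot \frac{44}{3} = 0$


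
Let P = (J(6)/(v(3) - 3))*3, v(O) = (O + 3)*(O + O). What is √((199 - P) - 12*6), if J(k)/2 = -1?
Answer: √15389/11 ≈ 11.277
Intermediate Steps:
J(k) = -2 (J(k) = 2*(-1) = -2)
v(O) = 2*O*(3 + O) (v(O) = (3 + O)*(2*O) = 2*O*(3 + O))
P = -2/11 (P = -2/(2*3*(3 + 3) - 3)*3 = -2/(2*3*6 - 3)*3 = -2/(36 - 3)*3 = -2/33*3 = -2/11 ≈ -0.18182)
√((199 - P) - 12*6) = √((199 - 1*(-2/11)) - 12*6) = √((199 + 2/11) - 72) = √(2191/11 - 72) = √(1399/11) = √15389/11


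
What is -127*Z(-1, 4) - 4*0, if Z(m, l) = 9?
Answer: -1143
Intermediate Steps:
-127*Z(-1, 4) - 4*0 = -127*9 - 4*0 = -1143 + 0 = -1143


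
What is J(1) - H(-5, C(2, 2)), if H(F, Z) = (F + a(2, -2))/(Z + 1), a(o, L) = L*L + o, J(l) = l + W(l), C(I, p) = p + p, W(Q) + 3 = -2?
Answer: -21/5 ≈ -4.2000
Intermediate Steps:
W(Q) = -5 (W(Q) = -3 - 2 = -5)
C(I, p) = 2*p
J(l) = -5 + l (J(l) = l - 5 = -5 + l)
a(o, L) = o + L² (a(o, L) = L² + o = o + L²)
H(F, Z) = (6 + F)/(1 + Z) (H(F, Z) = (F + (2 + (-2)²))/(Z + 1) = (F + (2 + 4))/(1 + Z) = (F + 6)/(1 + Z) = (6 + F)/(1 + Z))
J(1) - H(-5, C(2, 2)) = (-5 + 1) - (6 - 5)/(1 + 2*2) = -4 - 1/(1 + 4) = -4 - 1/5 = -4 - 1*⅕ = -4 - ⅕ = -21/5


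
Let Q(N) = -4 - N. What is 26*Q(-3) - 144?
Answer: -170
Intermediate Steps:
26*Q(-3) - 144 = 26*(-4 - 1*(-3)) - 144 = 26*(-4 + 3) - 144 = 26*(-1) - 144 = -26 - 144 = -170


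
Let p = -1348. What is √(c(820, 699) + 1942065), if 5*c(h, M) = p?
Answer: √48544885/5 ≈ 1393.5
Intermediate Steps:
c(h, M) = -1348/5 (c(h, M) = (⅕)*(-1348) = -1348/5)
√(c(820, 699) + 1942065) = √(-1348/5 + 1942065) = √(9708977/5) = √48544885/5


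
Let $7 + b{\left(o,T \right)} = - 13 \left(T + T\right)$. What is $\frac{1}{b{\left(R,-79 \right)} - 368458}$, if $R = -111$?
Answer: $- \frac{1}{366411} \approx -2.7292 \cdot 10^{-6}$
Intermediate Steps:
$b{\left(o,T \right)} = -7 - 26 T$ ($b{\left(o,T \right)} = -7 - 13 \left(T + T\right) = -7 - 13 \cdot 2 T = -7 - 26 T$)
$\frac{1}{b{\left(R,-79 \right)} - 368458} = \frac{1}{\left(-7 - -2054\right) - 368458} = \frac{1}{\left(-7 + 2054\right) - 368458} = \frac{1}{2047 - 368458} = \frac{1}{-366411} = - \frac{1}{366411}$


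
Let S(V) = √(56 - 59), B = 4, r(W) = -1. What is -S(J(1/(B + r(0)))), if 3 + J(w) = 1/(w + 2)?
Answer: -I*√3 ≈ -1.732*I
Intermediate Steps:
J(w) = -3 + 1/(2 + w) (J(w) = -3 + 1/(w + 2) = -3 + 1/(2 + w))
S(V) = I*√3 (S(V) = √(-3) = I*√3)
-S(J(1/(B + r(0)))) = -I*√3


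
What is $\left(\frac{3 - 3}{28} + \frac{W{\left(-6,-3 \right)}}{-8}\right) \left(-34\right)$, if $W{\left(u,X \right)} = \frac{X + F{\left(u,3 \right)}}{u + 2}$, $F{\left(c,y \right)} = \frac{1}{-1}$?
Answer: $\frac{17}{4} \approx 4.25$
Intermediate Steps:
$F{\left(c,y \right)} = -1$
$W{\left(u,X \right)} = \frac{-1 + X}{2 + u}$ ($W{\left(u,X \right)} = \frac{X - 1}{u + 2} = \frac{-1 + X}{2 + u}$)
$\left(\frac{3 - 3}{28} + \frac{W{\left(-6,-3 \right)}}{-8}\right) \left(-34\right) = \left(\frac{3 - 3}{28} + \frac{\frac{1}{2 - 6} \left(-1 - 3\right)}{-8}\right) \left(-34\right) = \left(\left(3 - 3\right) \frac{1}{28} + \frac{1}{-4} \left(-4\right) \left(- \frac{1}{8}\right)\right) \left(-34\right) = \left(0 \cdot \frac{1}{28} + \left(- \frac{1}{4}\right) \left(-4\right) \left(- \frac{1}{8}\right)\right) \left(-34\right) = \left(0 + 1 \left(- \frac{1}{8}\right)\right) \left(-34\right) = \left(0 - \frac{1}{8}\right) \left(-34\right) = \left(- \frac{1}{8}\right) \left(-34\right) = \frac{17}{4}$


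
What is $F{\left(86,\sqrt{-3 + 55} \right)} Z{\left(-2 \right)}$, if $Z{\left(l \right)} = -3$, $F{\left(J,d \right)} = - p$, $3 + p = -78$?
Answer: $-243$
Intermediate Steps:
$p = -81$ ($p = -3 - 78 = -81$)
$F{\left(J,d \right)} = 81$ ($F{\left(J,d \right)} = \left(-1\right) \left(-81\right) = 81$)
$F{\left(86,\sqrt{-3 + 55} \right)} Z{\left(-2 \right)} = 81 \left(-3\right) = -243$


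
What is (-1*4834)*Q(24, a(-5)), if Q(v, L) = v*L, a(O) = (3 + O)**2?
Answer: -464064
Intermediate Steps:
Q(v, L) = L*v
(-1*4834)*Q(24, a(-5)) = (-1*4834)*((3 - 5)**2*24) = -4834*(-2)**2*24 = -19336*24 = -4834*96 = -464064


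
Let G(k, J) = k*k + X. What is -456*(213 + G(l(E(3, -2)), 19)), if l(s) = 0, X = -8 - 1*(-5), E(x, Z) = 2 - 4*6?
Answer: -95760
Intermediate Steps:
E(x, Z) = -22 (E(x, Z) = 2 - 24 = -22)
X = -3 (X = -8 + 5 = -3)
G(k, J) = -3 + k**2 (G(k, J) = k*k - 3 = k**2 - 3 = -3 + k**2)
-456*(213 + G(l(E(3, -2)), 19)) = -456*(213 + (-3 + 0**2)) = -456*(213 + (-3 + 0)) = -456*(213 - 3) = -456*210 = -95760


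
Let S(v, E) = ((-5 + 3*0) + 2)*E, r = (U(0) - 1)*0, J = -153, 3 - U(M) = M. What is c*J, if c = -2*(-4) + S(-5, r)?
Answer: -1224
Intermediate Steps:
U(M) = 3 - M
r = 0 (r = ((3 - 1*0) - 1)*0 = ((3 + 0) - 1)*0 = (3 - 1)*0 = 2*0 = 0)
S(v, E) = -3*E (S(v, E) = ((-5 + 0) + 2)*E = (-5 + 2)*E = -3*E)
c = 8 (c = -2*(-4) - 3*0 = 8 + 0 = 8)
c*J = 8*(-153) = -1224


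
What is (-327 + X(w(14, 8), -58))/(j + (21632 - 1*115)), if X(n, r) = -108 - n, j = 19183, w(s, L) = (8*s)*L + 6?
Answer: -1337/40700 ≈ -0.032850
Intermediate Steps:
w(s, L) = 6 + 8*L*s (w(s, L) = 8*L*s + 6 = 6 + 8*L*s)
(-327 + X(w(14, 8), -58))/(j + (21632 - 1*115)) = (-327 + (-108 - (6 + 8*8*14)))/(19183 + (21632 - 1*115)) = (-327 + (-108 - (6 + 896)))/(19183 + (21632 - 115)) = (-327 + (-108 - 1*902))/(19183 + 21517) = (-327 + (-108 - 902))/40700 = (-327 - 1010)*(1/40700) = -1337*1/40700 = -1337/40700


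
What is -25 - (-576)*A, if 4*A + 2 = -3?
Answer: -745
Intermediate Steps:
A = -5/4 (A = -1/2 + (1/4)*(-3) = -1/2 - 3/4 = -5/4 ≈ -1.2500)
-25 - (-576)*A = -25 - (-576)*(-5)/4 = -25 - 144*5 = -25 - 720 = -745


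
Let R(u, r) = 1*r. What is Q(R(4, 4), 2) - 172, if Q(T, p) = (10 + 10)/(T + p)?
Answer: -506/3 ≈ -168.67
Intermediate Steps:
R(u, r) = r
Q(T, p) = 20/(T + p)
Q(R(4, 4), 2) - 172 = 20/(4 + 2) - 172 = 20/6 - 172 = 20*(⅙) - 172 = 10/3 - 172 = -506/3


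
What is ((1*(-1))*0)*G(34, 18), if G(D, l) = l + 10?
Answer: 0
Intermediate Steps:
G(D, l) = 10 + l
((1*(-1))*0)*G(34, 18) = ((1*(-1))*0)*(10 + 18) = -1*0*28 = 0*28 = 0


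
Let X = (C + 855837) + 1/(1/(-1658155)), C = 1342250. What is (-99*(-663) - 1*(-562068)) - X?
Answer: 87773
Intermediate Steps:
X = 539932 (X = (1342250 + 855837) + 1/(1/(-1658155)) = 2198087 + 1/(-1/1658155) = 2198087 - 1658155 = 539932)
(-99*(-663) - 1*(-562068)) - X = (-99*(-663) - 1*(-562068)) - 1*539932 = (65637 + 562068) - 539932 = 627705 - 539932 = 87773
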